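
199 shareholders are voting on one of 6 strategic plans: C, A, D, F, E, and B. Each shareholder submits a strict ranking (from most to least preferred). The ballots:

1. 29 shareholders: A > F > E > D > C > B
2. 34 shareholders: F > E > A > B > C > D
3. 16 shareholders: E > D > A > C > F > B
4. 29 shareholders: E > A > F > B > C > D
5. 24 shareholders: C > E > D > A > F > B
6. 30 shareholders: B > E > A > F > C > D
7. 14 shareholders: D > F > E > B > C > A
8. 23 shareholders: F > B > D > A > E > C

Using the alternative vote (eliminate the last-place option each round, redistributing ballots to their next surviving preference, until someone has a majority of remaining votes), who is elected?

Round 1: C 24, A 29, D 14, F 57, E 45, B 30. Eliminate D.
Round 2: C 24, A 29, F 71, E 45, B 30. Eliminate C.
Round 3: A 29, F 71, E 69, B 30. Eliminate A.
Round 4: F 100, E 69, B 30. F has a majority.

F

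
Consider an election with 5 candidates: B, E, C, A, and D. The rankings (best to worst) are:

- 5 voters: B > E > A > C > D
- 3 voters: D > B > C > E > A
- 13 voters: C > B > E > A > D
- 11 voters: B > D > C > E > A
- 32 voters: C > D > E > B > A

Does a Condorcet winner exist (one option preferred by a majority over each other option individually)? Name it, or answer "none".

C

C vs B: 45–19 for C.
C vs E: 59–5 for C.
C vs A: 59–5 for C.
C vs D: 50–14 for C.
C beats every other option head-to-head.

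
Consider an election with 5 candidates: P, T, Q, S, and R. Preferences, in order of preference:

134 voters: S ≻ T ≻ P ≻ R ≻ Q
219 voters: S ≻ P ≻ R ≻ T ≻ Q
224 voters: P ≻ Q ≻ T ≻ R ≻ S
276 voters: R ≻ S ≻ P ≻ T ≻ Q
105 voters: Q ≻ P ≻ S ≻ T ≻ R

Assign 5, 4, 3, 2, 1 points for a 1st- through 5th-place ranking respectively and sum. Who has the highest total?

P: 134·3 + 219·4 + 224·5 + 276·3 + 105·4 = 3646
T: 134·4 + 219·2 + 224·3 + 276·2 + 105·2 = 2408
Q: 134·1 + 219·1 + 224·4 + 276·1 + 105·5 = 2050
S: 134·5 + 219·5 + 224·1 + 276·4 + 105·3 = 3408
R: 134·2 + 219·3 + 224·2 + 276·5 + 105·1 = 2858
P has the highest Borda score (3646).

P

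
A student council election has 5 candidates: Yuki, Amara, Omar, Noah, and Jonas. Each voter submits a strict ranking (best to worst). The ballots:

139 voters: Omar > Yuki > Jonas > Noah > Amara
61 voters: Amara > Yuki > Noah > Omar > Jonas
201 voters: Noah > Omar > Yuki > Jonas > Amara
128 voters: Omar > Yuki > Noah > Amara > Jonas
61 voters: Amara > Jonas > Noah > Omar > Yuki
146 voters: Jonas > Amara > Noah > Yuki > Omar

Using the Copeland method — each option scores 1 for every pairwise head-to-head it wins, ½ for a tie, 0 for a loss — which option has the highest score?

Noah

Yuki: beats Amara and Jonas; loses to Omar and Noah → score 2.
Amara: loses to Yuki, Omar, Noah, and Jonas → score 0.
Omar: beats Yuki, Amara, and Jonas; loses to Noah → score 3.
Noah: beats Yuki, Amara, Omar, and Jonas → score 4.
Jonas: beats Amara; loses to Yuki, Omar, and Noah → score 1.
Noah has the best pairwise record.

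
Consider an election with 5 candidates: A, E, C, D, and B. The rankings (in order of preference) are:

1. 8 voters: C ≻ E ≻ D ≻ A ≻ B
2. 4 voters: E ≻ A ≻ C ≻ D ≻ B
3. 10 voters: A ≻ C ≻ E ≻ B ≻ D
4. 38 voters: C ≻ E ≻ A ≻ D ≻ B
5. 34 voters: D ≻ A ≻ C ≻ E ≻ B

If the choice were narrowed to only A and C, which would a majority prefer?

Voters preferring A to C: 48; preferring C to A: 46.
A wins the head-to-head.

A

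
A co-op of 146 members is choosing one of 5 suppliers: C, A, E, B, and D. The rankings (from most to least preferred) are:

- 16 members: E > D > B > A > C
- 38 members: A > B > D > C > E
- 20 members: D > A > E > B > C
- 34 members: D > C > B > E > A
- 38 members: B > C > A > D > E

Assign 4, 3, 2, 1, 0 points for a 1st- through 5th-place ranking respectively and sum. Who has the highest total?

C: 16·0 + 38·1 + 20·0 + 34·3 + 38·3 = 254
A: 16·1 + 38·4 + 20·3 + 34·0 + 38·2 = 304
E: 16·4 + 38·0 + 20·2 + 34·1 + 38·0 = 138
B: 16·2 + 38·3 + 20·1 + 34·2 + 38·4 = 386
D: 16·3 + 38·2 + 20·4 + 34·4 + 38·1 = 378
B has the highest Borda score (386).

B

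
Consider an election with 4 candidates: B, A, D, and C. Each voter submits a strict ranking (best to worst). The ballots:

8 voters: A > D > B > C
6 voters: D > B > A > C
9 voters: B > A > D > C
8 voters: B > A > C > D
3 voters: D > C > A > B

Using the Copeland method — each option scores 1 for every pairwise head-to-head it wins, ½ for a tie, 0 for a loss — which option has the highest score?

B: beats A and C; ties D → score 2.5.
A: beats D and C; loses to B → score 2.
D: beats C; ties B; loses to A → score 1.5.
C: loses to B, A, and D → score 0.
B has the best pairwise record.

B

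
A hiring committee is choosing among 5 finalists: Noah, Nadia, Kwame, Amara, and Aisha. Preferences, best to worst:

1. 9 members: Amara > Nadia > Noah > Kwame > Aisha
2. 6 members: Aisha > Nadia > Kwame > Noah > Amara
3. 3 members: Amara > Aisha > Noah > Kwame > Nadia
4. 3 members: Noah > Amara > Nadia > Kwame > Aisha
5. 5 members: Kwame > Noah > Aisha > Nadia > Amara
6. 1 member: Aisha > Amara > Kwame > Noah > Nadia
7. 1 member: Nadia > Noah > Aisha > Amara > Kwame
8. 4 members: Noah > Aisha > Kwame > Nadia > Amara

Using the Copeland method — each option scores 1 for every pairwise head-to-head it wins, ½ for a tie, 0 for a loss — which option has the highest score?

Noah

Noah: beats Kwame, Amara, and Aisha; ties Nadia → score 3.5.
Nadia: beats Kwame; ties Noah and Amara; loses to Aisha → score 2.
Kwame: beats Aisha; loses to Noah, Nadia, and Amara → score 1.
Amara: beats Kwame; ties Nadia; loses to Noah and Aisha → score 1.5.
Aisha: beats Nadia and Amara; loses to Noah and Kwame → score 2.
Noah has the best pairwise record.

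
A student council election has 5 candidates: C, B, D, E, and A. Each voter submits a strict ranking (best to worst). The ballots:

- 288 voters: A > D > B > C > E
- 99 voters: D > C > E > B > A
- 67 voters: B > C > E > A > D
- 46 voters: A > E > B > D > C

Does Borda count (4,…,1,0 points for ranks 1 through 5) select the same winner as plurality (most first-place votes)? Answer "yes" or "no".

yes

Borda — scores: C 786, B 1035, D 1306, E 470, A 1403. Winner: A.
Plurality — first-place votes: C 0, B 67, D 99, E 0, A 334. Winner: A.
The two methods agree.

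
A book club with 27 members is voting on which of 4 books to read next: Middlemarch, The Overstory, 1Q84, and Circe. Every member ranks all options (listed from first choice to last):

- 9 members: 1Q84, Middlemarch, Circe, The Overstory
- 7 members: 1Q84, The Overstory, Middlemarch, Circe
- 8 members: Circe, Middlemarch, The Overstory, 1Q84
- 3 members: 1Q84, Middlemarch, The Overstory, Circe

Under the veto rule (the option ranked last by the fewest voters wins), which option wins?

Middlemarch

Last-place votes: Middlemarch 0, The Overstory 9, 1Q84 8, Circe 10.
Middlemarch is ranked last by the fewest voters, so Middlemarch wins.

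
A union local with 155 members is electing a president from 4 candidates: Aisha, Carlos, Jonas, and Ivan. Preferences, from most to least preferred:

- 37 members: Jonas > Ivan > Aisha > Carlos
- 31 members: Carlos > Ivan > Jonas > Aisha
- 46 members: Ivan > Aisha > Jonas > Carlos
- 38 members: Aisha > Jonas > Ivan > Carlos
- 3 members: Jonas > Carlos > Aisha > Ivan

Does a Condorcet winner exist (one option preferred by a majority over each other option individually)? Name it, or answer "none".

none

Checking pairwise contests:
Ivan beats Aisha 114–41.
Aisha beats Carlos 121–34.
Aisha beats Jonas 84–71.
Jonas beats Ivan 78–77.
Every option loses at least one head-to-head, so there is no Condorcet winner.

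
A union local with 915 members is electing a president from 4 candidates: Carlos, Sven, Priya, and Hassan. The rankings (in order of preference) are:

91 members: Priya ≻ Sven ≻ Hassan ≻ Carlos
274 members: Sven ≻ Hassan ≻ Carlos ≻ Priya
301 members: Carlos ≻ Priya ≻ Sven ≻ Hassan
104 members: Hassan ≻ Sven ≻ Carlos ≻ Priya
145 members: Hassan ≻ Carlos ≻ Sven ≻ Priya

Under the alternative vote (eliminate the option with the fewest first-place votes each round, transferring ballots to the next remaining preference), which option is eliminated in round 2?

Round 1: Carlos 301, Sven 274, Priya 91, Hassan 249. Eliminate Priya.
Round 2: Carlos 301, Sven 365, Hassan 249. Eliminate Hassan.

Hassan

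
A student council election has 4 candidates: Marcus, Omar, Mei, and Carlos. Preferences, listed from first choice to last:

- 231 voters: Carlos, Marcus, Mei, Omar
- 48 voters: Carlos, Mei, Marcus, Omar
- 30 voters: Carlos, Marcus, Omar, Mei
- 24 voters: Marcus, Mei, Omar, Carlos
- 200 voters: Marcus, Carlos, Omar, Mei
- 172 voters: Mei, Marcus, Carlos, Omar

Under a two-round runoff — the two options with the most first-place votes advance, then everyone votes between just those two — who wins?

Round 1 first-place votes: Marcus 224, Omar 0, Mei 172, Carlos 309.
Carlos and Marcus advance.
Runoff: Carlos is preferred to Marcus by 309 voters; Marcus by 396.
Marcus wins the runoff.

Marcus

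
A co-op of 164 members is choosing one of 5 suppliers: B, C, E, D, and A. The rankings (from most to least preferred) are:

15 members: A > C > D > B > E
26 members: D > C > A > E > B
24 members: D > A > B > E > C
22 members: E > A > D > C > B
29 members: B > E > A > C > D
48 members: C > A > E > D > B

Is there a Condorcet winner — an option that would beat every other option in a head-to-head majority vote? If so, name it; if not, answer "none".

A vs B: 135–29 for A.
A vs C: 90–74 for A.
A vs E: 113–51 for A.
A vs D: 114–50 for A.
A beats every other option head-to-head.

A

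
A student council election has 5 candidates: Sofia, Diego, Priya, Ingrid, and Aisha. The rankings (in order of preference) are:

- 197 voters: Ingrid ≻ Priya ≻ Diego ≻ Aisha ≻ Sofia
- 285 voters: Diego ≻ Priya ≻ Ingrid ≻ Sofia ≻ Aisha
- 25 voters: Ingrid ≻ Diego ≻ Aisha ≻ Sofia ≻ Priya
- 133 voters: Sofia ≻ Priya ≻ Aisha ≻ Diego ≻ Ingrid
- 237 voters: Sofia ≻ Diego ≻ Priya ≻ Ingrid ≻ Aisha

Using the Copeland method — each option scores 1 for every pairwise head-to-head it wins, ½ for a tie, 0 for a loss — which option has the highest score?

Diego

Sofia: beats Aisha; loses to Diego, Priya, and Ingrid → score 1.
Diego: beats Sofia, Priya, Ingrid, and Aisha → score 4.
Priya: beats Sofia, Ingrid, and Aisha; loses to Diego → score 3.
Ingrid: beats Sofia and Aisha; loses to Diego and Priya → score 2.
Aisha: loses to Sofia, Diego, Priya, and Ingrid → score 0.
Diego has the best pairwise record.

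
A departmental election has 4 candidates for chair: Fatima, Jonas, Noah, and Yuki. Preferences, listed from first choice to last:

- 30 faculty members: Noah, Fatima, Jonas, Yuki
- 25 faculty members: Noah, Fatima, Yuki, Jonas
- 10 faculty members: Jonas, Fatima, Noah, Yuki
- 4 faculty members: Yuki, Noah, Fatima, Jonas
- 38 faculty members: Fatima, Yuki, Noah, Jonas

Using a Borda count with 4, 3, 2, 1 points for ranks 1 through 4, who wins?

Fatima: 30·3 + 25·3 + 10·3 + 4·2 + 38·4 = 355
Jonas: 30·2 + 25·1 + 10·4 + 4·1 + 38·1 = 167
Noah: 30·4 + 25·4 + 10·2 + 4·3 + 38·2 = 328
Yuki: 30·1 + 25·2 + 10·1 + 4·4 + 38·3 = 220
Fatima has the highest Borda score (355).

Fatima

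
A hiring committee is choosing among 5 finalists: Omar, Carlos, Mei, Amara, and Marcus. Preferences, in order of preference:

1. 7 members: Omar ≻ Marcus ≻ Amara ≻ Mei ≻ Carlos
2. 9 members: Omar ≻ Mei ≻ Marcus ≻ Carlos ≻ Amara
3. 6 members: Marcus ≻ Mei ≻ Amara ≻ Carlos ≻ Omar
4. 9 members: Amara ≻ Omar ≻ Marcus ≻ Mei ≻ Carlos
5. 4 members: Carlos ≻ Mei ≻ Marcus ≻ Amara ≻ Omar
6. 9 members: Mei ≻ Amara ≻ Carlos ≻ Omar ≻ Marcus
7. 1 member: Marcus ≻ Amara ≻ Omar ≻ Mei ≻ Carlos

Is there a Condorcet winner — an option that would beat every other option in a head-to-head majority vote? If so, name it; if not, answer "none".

Checking pairwise contests:
Amara beats Omar 29–16.
Omar beats Carlos 26–19.
Omar beats Mei 26–19.
Mei beats Amara 28–17.
Omar beats Marcus 34–11.
Every option loses at least one head-to-head, so there is no Condorcet winner.

none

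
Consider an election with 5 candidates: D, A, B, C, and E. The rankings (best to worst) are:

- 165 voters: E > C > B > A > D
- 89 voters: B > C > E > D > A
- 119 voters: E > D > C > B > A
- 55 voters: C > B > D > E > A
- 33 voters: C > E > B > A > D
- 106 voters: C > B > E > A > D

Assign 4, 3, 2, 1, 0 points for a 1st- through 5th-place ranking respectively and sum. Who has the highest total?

D: 165·0 + 89·1 + 119·3 + 55·2 + 33·0 + 106·0 = 556
A: 165·1 + 89·0 + 119·0 + 55·0 + 33·1 + 106·1 = 304
B: 165·2 + 89·4 + 119·1 + 55·3 + 33·2 + 106·3 = 1354
C: 165·3 + 89·3 + 119·2 + 55·4 + 33·4 + 106·4 = 1776
E: 165·4 + 89·2 + 119·4 + 55·1 + 33·3 + 106·2 = 1680
C has the highest Borda score (1776).

C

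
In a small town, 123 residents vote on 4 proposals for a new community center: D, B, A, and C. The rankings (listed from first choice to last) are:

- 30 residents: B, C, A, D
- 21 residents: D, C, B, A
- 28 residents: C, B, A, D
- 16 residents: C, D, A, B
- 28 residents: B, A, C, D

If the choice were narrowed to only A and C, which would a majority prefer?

Voters preferring A to C: 28; preferring C to A: 95.
C wins the head-to-head.

C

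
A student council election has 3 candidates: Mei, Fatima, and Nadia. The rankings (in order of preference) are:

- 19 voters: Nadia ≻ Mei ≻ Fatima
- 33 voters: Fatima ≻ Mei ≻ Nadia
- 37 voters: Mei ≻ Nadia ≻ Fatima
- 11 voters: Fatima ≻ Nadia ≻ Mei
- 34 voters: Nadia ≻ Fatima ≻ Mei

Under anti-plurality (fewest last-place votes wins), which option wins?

Last-place votes: Mei 45, Fatima 56, Nadia 33.
Nadia is ranked last by the fewest voters, so Nadia wins.

Nadia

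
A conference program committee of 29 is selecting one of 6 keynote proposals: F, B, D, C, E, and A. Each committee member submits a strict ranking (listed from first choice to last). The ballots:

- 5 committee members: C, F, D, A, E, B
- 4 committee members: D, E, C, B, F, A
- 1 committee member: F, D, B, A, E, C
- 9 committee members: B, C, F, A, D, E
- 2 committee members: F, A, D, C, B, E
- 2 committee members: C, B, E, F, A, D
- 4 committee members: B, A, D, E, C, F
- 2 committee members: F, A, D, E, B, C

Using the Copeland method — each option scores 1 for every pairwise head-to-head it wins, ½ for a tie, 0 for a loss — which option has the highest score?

F: beats D, E, and A; loses to B and C → score 3.
B: beats F, D, C, E, and A → score 5.
D: beats E; loses to F, B, C, and A → score 1.
C: beats F, D, E, and A; loses to B → score 4.
E: loses to F, B, D, C, and A → score 0.
A: beats D and E; loses to F, B, and C → score 2.
B has the best pairwise record.

B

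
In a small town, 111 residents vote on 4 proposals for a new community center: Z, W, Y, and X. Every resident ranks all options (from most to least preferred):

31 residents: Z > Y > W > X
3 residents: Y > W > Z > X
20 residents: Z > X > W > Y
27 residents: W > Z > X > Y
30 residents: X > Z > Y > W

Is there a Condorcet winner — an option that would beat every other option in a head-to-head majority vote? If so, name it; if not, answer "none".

Z

Z vs W: 81–30 for Z.
Z vs Y: 108–3 for Z.
Z vs X: 81–30 for Z.
Z beats every other option head-to-head.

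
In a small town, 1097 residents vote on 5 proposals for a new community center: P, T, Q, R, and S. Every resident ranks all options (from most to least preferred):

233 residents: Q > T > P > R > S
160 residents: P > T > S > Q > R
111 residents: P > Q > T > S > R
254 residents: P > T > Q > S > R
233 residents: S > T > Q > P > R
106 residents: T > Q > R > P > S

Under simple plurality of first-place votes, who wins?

First-place votes: P 525, T 106, Q 233, R 0, S 233.
P has the most first-place votes.

P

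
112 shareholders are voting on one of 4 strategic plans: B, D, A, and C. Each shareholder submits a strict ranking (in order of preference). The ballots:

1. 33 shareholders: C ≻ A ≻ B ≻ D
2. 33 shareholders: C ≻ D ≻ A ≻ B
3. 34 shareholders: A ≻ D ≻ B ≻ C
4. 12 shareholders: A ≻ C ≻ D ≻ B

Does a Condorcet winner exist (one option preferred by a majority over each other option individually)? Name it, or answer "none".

C

C vs B: 78–34 for C.
C vs D: 78–34 for C.
C vs A: 66–46 for C.
C beats every other option head-to-head.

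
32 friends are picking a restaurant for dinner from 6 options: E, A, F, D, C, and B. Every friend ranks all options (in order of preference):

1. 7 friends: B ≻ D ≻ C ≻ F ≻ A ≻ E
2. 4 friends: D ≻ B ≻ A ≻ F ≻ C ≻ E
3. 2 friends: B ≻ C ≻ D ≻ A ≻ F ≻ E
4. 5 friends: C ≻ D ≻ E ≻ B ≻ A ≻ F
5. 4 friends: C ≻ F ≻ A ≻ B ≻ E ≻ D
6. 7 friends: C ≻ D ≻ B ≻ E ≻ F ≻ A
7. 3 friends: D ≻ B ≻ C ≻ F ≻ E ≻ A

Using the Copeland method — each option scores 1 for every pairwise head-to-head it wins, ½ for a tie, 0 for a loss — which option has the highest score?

E: loses to A, F, D, C, and B → score 0.
A: beats E; loses to F, D, C, and B → score 1.
F: beats E and A; loses to D, C, and B → score 2.
D: beats E, A, F, and B; loses to C → score 4.
C: beats E, A, F, and D; ties B → score 4.5.
B: beats E, A, and F; ties C; loses to D → score 3.5.
C has the best pairwise record.

C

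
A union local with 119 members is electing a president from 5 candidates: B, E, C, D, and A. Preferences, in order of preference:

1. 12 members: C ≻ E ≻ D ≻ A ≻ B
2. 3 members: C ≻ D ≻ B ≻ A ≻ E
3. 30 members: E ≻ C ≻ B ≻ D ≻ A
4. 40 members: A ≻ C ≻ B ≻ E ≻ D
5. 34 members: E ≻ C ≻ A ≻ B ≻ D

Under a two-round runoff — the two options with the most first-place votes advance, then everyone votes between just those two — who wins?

Round 1 first-place votes: B 0, E 64, C 15, D 0, A 40.
E and A advance.
Runoff: E is preferred to A by 76 voters; A by 43.
E wins the runoff.

E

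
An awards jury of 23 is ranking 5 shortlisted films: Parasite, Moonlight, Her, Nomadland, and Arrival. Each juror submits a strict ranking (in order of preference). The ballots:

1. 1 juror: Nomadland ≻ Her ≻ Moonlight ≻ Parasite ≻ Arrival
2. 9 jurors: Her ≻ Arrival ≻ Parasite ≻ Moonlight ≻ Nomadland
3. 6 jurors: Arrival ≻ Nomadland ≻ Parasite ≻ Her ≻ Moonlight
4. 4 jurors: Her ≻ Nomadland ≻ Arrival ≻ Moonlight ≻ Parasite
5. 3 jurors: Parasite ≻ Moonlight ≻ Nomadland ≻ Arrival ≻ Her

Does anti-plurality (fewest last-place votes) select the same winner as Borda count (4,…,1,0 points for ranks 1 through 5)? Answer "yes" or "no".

Anti-plurality — last-place votes: Parasite 4, Moonlight 6, Her 3, Nomadland 9, Arrival 1. Winner: Arrival.
Borda — scores: Parasite 43, Moonlight 24, Her 61, Nomadland 40, Arrival 62. Winner: Arrival.
The two methods agree.

yes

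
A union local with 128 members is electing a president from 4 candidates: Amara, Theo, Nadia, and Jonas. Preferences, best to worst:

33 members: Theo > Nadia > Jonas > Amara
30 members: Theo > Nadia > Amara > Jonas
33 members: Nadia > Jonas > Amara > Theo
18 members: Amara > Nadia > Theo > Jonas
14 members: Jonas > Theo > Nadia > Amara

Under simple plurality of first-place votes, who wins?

First-place votes: Amara 18, Theo 63, Nadia 33, Jonas 14.
Theo has the most first-place votes.

Theo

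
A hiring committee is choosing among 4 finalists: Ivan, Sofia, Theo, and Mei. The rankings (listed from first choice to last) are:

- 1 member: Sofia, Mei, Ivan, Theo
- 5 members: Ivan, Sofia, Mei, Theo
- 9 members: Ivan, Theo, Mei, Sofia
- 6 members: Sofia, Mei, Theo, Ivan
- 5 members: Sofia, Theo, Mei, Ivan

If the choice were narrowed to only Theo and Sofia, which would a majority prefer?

Voters preferring Theo to Sofia: 9; preferring Sofia to Theo: 17.
Sofia wins the head-to-head.

Sofia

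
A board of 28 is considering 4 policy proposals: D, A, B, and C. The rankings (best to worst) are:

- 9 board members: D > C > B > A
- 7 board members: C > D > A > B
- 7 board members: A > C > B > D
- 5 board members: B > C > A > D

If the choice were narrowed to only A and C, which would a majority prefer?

Voters preferring A to C: 7; preferring C to A: 21.
C wins the head-to-head.

C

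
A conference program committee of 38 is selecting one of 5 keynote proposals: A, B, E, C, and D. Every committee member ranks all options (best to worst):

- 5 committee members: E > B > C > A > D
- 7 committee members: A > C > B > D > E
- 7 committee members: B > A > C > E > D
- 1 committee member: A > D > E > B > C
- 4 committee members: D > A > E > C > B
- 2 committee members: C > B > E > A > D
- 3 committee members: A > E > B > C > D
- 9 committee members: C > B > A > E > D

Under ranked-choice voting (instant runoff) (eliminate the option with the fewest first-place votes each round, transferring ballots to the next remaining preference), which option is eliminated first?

D

Round 1: A 11, B 7, E 5, C 11, D 4. Eliminate D.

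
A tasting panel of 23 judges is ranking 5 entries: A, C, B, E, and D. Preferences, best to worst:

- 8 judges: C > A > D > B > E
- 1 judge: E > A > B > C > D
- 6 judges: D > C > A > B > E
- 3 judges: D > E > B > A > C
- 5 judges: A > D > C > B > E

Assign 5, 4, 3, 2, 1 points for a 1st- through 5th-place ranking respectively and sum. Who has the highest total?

D

A: 8·4 + 1·4 + 6·3 + 3·2 + 5·5 = 85
C: 8·5 + 1·2 + 6·4 + 3·1 + 5·3 = 84
B: 8·2 + 1·3 + 6·2 + 3·3 + 5·2 = 50
E: 8·1 + 1·5 + 6·1 + 3·4 + 5·1 = 36
D: 8·3 + 1·1 + 6·5 + 3·5 + 5·4 = 90
D has the highest Borda score (90).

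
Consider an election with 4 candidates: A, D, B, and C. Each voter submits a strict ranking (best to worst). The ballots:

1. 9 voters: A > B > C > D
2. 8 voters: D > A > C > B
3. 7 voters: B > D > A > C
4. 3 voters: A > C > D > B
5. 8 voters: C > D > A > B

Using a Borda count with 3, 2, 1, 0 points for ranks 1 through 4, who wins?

A: 9·3 + 8·2 + 7·1 + 3·3 + 8·1 = 67
D: 9·0 + 8·3 + 7·2 + 3·1 + 8·2 = 57
B: 9·2 + 8·0 + 7·3 + 3·0 + 8·0 = 39
C: 9·1 + 8·1 + 7·0 + 3·2 + 8·3 = 47
A has the highest Borda score (67).

A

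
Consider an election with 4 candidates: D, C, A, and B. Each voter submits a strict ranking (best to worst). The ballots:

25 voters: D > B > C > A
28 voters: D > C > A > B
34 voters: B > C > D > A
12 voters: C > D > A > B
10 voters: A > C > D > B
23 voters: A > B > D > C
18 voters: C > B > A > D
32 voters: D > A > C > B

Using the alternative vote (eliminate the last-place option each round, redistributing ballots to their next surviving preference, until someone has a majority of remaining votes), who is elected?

D

Round 1: D 85, C 30, A 33, B 34. Eliminate C.
Round 2: D 97, A 33, B 52. D has a majority.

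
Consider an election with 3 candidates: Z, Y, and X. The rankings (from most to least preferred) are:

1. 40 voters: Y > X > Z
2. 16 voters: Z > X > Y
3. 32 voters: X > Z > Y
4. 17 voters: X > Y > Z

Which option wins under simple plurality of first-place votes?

X

First-place votes: Z 16, Y 40, X 49.
X has the most first-place votes.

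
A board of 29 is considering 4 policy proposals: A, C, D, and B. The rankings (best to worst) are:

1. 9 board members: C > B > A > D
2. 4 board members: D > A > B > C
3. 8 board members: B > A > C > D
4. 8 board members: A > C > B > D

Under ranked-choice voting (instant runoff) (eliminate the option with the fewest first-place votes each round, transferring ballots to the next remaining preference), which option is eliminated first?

Round 1: A 8, C 9, D 4, B 8. Eliminate D.

D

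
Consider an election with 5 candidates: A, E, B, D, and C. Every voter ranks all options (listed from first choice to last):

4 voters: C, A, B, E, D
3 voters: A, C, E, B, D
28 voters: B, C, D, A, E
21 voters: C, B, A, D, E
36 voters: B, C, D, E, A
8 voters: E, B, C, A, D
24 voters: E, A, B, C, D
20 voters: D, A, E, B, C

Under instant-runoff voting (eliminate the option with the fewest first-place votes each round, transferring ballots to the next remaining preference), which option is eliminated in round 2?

D

Round 1: A 3, E 32, B 64, D 20, C 25. Eliminate A.
Round 2: E 32, B 64, D 20, C 28. Eliminate D.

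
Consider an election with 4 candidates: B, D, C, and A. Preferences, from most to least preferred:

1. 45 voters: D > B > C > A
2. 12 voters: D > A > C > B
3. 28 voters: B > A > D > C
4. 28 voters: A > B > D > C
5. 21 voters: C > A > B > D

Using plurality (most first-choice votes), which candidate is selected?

D

First-place votes: B 28, D 57, C 21, A 28.
D has the most first-place votes.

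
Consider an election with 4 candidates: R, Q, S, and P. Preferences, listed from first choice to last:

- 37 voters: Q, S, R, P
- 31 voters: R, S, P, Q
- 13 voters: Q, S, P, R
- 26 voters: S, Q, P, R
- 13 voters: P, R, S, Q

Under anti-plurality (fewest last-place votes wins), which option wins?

S

Last-place votes: R 39, Q 44, S 0, P 37.
S is ranked last by the fewest voters, so S wins.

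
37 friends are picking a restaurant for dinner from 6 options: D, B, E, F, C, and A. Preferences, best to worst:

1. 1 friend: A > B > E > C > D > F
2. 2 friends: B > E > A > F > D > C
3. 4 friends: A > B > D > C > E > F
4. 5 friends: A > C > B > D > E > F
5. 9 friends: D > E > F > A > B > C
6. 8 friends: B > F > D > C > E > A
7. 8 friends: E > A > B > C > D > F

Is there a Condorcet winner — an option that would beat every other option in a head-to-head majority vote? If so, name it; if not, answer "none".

Checking pairwise contests:
B beats D 28–9.
A beats B 27–10.
D beats E 26–11.
D beats F 27–10.
D beats C 23–14.
E beats A 27–10.
Every option loses at least one head-to-head, so there is no Condorcet winner.

none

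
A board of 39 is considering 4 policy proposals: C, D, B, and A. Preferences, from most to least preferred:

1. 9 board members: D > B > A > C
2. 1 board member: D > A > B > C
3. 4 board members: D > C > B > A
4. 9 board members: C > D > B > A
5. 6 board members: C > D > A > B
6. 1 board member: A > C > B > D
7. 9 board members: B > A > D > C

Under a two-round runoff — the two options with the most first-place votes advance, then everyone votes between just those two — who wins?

D

Round 1 first-place votes: C 15, D 14, B 9, A 1.
C and D advance.
Runoff: C is preferred to D by 16 voters; D by 23.
D wins the runoff.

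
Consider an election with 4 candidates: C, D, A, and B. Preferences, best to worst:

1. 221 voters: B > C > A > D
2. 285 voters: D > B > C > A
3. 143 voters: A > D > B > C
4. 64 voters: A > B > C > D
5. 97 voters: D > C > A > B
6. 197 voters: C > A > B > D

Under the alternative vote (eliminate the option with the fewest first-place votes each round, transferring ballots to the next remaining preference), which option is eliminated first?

Round 1: C 197, D 382, A 207, B 221. Eliminate C.

C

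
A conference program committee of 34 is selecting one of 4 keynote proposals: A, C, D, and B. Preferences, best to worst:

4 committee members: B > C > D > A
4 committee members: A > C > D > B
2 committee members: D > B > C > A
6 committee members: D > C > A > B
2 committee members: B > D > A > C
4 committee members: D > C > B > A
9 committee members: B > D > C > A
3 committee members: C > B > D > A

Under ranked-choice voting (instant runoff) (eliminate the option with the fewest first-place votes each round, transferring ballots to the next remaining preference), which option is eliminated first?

Round 1: A 4, C 3, D 12, B 15. Eliminate C.

C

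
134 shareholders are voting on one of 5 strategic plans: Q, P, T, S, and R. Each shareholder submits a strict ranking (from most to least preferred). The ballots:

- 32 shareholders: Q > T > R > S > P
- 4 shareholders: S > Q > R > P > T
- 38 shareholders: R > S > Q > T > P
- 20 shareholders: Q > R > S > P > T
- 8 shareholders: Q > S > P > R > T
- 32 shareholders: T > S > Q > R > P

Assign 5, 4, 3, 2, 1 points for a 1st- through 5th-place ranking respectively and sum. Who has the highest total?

Q

Q: 32·5 + 4·4 + 38·3 + 20·5 + 8·5 + 32·3 = 526
P: 32·1 + 4·2 + 38·1 + 20·2 + 8·3 + 32·1 = 174
T: 32·4 + 4·1 + 38·2 + 20·1 + 8·1 + 32·5 = 396
S: 32·2 + 4·5 + 38·4 + 20·3 + 8·4 + 32·4 = 456
R: 32·3 + 4·3 + 38·5 + 20·4 + 8·2 + 32·2 = 458
Q has the highest Borda score (526).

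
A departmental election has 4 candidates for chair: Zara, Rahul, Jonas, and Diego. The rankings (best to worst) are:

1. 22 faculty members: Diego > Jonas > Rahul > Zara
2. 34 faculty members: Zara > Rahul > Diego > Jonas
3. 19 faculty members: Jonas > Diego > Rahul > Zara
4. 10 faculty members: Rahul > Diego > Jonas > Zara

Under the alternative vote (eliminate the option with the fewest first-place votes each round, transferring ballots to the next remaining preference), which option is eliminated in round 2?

Jonas

Round 1: Zara 34, Rahul 10, Jonas 19, Diego 22. Eliminate Rahul.
Round 2: Zara 34, Jonas 19, Diego 32. Eliminate Jonas.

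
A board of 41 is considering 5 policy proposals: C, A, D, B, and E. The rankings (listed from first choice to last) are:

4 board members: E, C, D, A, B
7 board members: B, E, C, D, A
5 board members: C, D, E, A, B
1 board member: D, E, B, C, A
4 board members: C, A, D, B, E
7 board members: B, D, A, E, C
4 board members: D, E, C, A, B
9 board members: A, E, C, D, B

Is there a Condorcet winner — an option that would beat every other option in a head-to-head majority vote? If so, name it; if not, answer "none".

none

Checking pairwise contests:
E beats C 32–9.
C beats A 25–16.
C beats D 29–12.
C beats B 26–15.
D beats E 21–20.
Every option loses at least one head-to-head, so there is no Condorcet winner.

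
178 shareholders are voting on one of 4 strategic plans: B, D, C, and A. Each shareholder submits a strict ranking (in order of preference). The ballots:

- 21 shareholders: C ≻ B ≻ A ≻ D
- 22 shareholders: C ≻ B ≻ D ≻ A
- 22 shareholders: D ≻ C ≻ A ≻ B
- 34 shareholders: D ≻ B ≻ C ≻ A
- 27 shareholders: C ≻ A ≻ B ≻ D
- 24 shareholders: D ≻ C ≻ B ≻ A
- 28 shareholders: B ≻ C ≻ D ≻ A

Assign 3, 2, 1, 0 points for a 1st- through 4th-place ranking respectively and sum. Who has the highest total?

B: 21·2 + 22·2 + 22·0 + 34·2 + 27·1 + 24·1 + 28·3 = 289
D: 21·0 + 22·1 + 22·3 + 34·3 + 27·0 + 24·3 + 28·1 = 290
C: 21·3 + 22·3 + 22·2 + 34·1 + 27·3 + 24·2 + 28·2 = 392
A: 21·1 + 22·0 + 22·1 + 34·0 + 27·2 + 24·0 + 28·0 = 97
C has the highest Borda score (392).

C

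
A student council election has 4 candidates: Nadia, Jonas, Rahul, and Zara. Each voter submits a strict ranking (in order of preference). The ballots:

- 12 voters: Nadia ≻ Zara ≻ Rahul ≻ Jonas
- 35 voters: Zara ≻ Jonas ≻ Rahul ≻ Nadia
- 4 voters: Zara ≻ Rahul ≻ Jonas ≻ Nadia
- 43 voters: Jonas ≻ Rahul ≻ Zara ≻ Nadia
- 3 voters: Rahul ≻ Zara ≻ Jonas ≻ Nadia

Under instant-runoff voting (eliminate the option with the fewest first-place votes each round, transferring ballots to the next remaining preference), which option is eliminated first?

Rahul

Round 1: Nadia 12, Jonas 43, Rahul 3, Zara 39. Eliminate Rahul.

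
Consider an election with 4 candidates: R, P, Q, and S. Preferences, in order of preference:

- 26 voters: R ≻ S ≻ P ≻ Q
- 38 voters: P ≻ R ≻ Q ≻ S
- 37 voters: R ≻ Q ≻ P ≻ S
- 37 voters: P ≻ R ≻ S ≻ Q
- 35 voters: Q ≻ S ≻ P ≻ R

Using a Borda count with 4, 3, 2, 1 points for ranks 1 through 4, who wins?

R: 26·4 + 38·3 + 37·4 + 37·3 + 35·1 = 512
P: 26·2 + 38·4 + 37·2 + 37·4 + 35·2 = 496
Q: 26·1 + 38·2 + 37·3 + 37·1 + 35·4 = 390
S: 26·3 + 38·1 + 37·1 + 37·2 + 35·3 = 332
R has the highest Borda score (512).

R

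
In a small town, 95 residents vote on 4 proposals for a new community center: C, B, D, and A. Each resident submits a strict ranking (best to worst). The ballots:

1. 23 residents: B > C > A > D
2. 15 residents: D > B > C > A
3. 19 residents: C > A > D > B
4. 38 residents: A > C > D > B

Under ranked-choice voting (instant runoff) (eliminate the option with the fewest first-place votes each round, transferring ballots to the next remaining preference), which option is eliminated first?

D

Round 1: C 19, B 23, D 15, A 38. Eliminate D.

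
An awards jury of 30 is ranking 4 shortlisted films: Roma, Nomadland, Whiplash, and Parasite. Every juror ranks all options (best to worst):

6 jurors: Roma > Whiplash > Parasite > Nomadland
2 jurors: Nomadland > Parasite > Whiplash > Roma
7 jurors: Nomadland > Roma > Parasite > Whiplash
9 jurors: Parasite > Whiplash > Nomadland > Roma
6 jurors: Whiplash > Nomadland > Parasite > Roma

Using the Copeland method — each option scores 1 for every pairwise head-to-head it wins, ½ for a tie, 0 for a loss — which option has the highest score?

Roma: loses to Nomadland, Whiplash, and Parasite → score 0.
Nomadland: beats Roma; ties Parasite; loses to Whiplash → score 1.5.
Whiplash: beats Roma and Nomadland; loses to Parasite → score 2.
Parasite: beats Roma and Whiplash; ties Nomadland → score 2.5.
Parasite has the best pairwise record.

Parasite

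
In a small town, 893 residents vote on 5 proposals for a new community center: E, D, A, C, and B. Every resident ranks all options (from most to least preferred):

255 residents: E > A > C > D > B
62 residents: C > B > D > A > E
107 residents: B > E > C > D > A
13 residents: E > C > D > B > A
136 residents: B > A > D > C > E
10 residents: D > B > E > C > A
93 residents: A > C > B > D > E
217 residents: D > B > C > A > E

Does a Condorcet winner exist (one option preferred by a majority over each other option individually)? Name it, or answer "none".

Checking pairwise contests:
D beats E 518–375.
A beats D 484–409.
B beats A 545–348.
A beats C 484–409.
D beats B 495–398.
Every option loses at least one head-to-head, so there is no Condorcet winner.

none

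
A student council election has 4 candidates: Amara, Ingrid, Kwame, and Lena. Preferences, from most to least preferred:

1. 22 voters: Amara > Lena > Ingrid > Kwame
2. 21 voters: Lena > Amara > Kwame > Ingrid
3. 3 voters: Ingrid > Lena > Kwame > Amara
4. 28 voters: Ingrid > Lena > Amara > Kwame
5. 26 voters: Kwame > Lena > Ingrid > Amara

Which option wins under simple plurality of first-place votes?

Ingrid

First-place votes: Amara 22, Ingrid 31, Kwame 26, Lena 21.
Ingrid has the most first-place votes.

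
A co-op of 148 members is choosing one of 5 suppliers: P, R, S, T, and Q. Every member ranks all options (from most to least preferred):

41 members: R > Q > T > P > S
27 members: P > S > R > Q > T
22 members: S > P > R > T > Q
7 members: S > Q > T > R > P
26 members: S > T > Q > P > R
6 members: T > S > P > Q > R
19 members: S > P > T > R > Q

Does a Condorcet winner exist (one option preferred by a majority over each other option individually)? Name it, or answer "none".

S

S vs P: 80–68 for S.
S vs R: 107–41 for S.
S vs T: 101–47 for S.
S vs Q: 107–41 for S.
S beats every other option head-to-head.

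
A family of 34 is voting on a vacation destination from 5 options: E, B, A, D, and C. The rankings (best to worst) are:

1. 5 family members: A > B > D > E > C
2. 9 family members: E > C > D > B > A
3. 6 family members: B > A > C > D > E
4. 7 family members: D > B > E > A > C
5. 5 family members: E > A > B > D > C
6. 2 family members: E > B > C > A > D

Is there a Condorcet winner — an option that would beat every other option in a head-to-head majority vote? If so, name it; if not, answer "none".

B vs E: 18–16 for B.
B vs A: 24–10 for B.
B vs D: 18–16 for B.
B vs C: 25–9 for B.
B beats every other option head-to-head.

B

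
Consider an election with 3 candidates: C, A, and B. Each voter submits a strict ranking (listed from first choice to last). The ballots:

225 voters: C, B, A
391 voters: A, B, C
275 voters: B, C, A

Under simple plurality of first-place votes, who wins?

First-place votes: C 225, A 391, B 275.
A has the most first-place votes.

A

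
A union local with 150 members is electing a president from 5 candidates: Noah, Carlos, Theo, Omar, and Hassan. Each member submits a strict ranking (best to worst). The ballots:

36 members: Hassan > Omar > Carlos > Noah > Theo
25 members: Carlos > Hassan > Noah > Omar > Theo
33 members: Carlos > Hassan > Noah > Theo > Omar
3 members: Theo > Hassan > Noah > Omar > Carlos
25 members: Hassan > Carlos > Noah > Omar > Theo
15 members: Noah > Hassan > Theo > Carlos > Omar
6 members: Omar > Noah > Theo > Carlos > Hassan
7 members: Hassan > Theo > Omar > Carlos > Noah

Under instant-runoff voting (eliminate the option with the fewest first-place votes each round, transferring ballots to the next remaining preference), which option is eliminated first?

Theo

Round 1: Noah 15, Carlos 58, Theo 3, Omar 6, Hassan 68. Eliminate Theo.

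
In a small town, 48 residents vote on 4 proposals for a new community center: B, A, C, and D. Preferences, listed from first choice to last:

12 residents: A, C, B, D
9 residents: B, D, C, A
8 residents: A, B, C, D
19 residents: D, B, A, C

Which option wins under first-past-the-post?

First-place votes: B 9, A 20, C 0, D 19.
A has the most first-place votes.

A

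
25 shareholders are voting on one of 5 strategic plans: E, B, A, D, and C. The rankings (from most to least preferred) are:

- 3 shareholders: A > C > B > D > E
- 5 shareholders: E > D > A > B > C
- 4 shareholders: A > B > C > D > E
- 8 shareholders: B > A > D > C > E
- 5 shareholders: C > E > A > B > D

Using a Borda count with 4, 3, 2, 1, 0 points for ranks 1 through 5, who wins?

A

E: 3·0 + 5·4 + 4·0 + 8·0 + 5·3 = 35
B: 3·2 + 5·1 + 4·3 + 8·4 + 5·1 = 60
A: 3·4 + 5·2 + 4·4 + 8·3 + 5·2 = 72
D: 3·1 + 5·3 + 4·1 + 8·2 + 5·0 = 38
C: 3·3 + 5·0 + 4·2 + 8·1 + 5·4 = 45
A has the highest Borda score (72).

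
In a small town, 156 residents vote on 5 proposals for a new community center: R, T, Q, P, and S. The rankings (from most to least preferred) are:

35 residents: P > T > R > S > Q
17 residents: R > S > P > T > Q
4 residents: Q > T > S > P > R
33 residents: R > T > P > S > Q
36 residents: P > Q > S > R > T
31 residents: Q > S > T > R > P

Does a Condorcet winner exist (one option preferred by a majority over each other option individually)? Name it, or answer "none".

R

R vs T: 86–70 for R.
R vs Q: 85–71 for R.
R vs P: 81–75 for R.
R vs S: 85–71 for R.
R beats every other option head-to-head.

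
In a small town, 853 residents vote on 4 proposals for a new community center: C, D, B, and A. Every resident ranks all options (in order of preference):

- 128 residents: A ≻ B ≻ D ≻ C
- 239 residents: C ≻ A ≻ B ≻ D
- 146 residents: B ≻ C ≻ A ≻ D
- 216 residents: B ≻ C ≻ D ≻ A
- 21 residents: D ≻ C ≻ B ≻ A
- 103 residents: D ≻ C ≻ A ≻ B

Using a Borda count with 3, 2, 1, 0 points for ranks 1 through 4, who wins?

C: 128·0 + 239·3 + 146·2 + 216·2 + 21·2 + 103·2 = 1689
D: 128·1 + 239·0 + 146·0 + 216·1 + 21·3 + 103·3 = 716
B: 128·2 + 239·1 + 146·3 + 216·3 + 21·1 + 103·0 = 1602
A: 128·3 + 239·2 + 146·1 + 216·0 + 21·0 + 103·1 = 1111
C has the highest Borda score (1689).

C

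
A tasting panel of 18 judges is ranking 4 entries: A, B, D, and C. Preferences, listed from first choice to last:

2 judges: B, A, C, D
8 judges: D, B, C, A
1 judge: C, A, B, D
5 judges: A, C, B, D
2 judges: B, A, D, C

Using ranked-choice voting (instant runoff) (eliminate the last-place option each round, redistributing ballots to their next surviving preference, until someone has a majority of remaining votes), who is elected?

Round 1: A 5, B 4, D 8, C 1. Eliminate C.
Round 2: A 6, B 4, D 8. Eliminate B.
Round 3: A 10, D 8. A has a majority.

A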